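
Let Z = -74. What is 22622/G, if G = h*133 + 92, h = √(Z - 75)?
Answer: 2081224/2644125 - 3008726*I*√149/2644125 ≈ 0.78711 - 13.89*I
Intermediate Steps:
h = I*√149 (h = √(-74 - 75) = √(-149) = I*√149 ≈ 12.207*I)
G = 92 + 133*I*√149 (G = (I*√149)*133 + 92 = 133*I*√149 + 92 = 92 + 133*I*√149 ≈ 92.0 + 1623.5*I)
22622/G = 22622/(92 + 133*I*√149)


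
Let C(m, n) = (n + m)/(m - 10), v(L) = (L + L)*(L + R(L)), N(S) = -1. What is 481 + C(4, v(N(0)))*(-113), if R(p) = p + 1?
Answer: 594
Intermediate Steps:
R(p) = 1 + p
v(L) = 2*L*(1 + 2*L) (v(L) = (L + L)*(L + (1 + L)) = (2*L)*(1 + 2*L) = 2*L*(1 + 2*L))
C(m, n) = (m + n)/(-10 + m)
481 + C(4, v(N(0)))*(-113) = 481 + ((4 + 2*(-1)*(1 + 2*(-1)))/(-10 + 4))*(-113) = 481 + ((4 + 2*(-1)*(1 - 2))/(-6))*(-113) = 481 - (4 + 2*(-1)*(-1))/6*(-113) = 481 - (4 + 2)/6*(-113) = 481 - ⅙*6*(-113) = 481 - 1*(-113) = 481 + 113 = 594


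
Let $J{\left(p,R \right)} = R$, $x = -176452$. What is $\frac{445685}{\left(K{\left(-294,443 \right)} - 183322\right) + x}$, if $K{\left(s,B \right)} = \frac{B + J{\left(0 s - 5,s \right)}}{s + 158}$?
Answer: $- \frac{60613160}{48929413} \approx -1.2388$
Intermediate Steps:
$K{\left(s,B \right)} = \frac{B + s}{158 + s}$ ($K{\left(s,B \right)} = \frac{B + s}{s + 158} = \frac{B + s}{158 + s}$)
$\frac{445685}{\left(K{\left(-294,443 \right)} - 183322\right) + x} = \frac{445685}{\left(\frac{443 - 294}{158 - 294} - 183322\right) - 176452} = \frac{445685}{\left(\frac{1}{-136} \cdot 149 - 183322\right) - 176452} = \frac{445685}{\left(\left(- \frac{1}{136}\right) 149 - 183322\right) - 176452} = \frac{445685}{\left(- \frac{149}{136} - 183322\right) - 176452} = \frac{445685}{- \frac{24931941}{136} - 176452} = \frac{445685}{- \frac{48929413}{136}} = 445685 \left(- \frac{136}{48929413}\right) = - \frac{60613160}{48929413}$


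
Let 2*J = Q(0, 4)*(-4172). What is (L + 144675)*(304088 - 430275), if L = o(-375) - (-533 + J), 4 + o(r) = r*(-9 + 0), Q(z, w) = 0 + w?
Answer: -19801642601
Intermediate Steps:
Q(z, w) = w
o(r) = -4 - 9*r (o(r) = -4 + r*(-9 + 0) = -4 + r*(-9) = -4 - 9*r)
J = -8344 (J = (4*(-4172))/2 = (1/2)*(-16688) = -8344)
L = 12248 (L = (-4 - 9*(-375)) - (-533 - 8344) = (-4 + 3375) - 1*(-8877) = 3371 + 8877 = 12248)
(L + 144675)*(304088 - 430275) = (12248 + 144675)*(304088 - 430275) = 156923*(-126187) = -19801642601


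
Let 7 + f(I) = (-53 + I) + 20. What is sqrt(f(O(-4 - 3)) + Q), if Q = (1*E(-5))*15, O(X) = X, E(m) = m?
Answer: I*sqrt(122) ≈ 11.045*I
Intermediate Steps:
f(I) = -40 + I (f(I) = -7 + ((-53 + I) + 20) = -7 + (-33 + I) = -40 + I)
Q = -75 (Q = (1*(-5))*15 = -5*15 = -75)
sqrt(f(O(-4 - 3)) + Q) = sqrt((-40 + (-4 - 3)) - 75) = sqrt((-40 - 7) - 75) = sqrt(-47 - 75) = sqrt(-122) = I*sqrt(122)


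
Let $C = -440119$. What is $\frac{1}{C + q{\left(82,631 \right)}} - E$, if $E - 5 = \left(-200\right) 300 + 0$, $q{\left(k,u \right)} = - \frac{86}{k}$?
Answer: $\frac{1082605095349}{18044922} \approx 59995.0$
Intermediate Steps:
$E = -59995$ ($E = 5 + \left(\left(-200\right) 300 + 0\right) = 5 + \left(-60000 + 0\right) = 5 - 60000 = -59995$)
$\frac{1}{C + q{\left(82,631 \right)}} - E = \frac{1}{-440119 - \frac{86}{82}} - -59995 = \frac{1}{-440119 - \frac{43}{41}} + 59995 = \frac{1}{- \frac{18044922}{41}} + 59995 = - \frac{41}{18044922} + 59995 = \frac{1082605095349}{18044922}$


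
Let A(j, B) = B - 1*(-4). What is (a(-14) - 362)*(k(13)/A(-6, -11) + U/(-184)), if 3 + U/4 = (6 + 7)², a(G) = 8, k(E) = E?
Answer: 311520/161 ≈ 1934.9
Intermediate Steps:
A(j, B) = 4 + B (A(j, B) = B + 4 = 4 + B)
U = 664 (U = -12 + 4*(6 + 7)² = -12 + 4*13² = -12 + 4*169 = -12 + 676 = 664)
(a(-14) - 362)*(k(13)/A(-6, -11) + U/(-184)) = (8 - 362)*(13/(4 - 11) + 664/(-184)) = -354*(13/(-7) + 664*(-1/184)) = -354*(13*(-⅐) - 83/23) = -354*(-13/7 - 83/23) = -354*(-880/161) = 311520/161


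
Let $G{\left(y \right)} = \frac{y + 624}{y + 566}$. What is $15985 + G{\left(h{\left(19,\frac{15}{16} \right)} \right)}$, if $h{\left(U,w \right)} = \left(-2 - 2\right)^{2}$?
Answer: $\frac{4651955}{291} \approx 15986.0$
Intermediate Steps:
$h{\left(U,w \right)} = 16$ ($h{\left(U,w \right)} = \left(-4\right)^{2} = 16$)
$G{\left(y \right)} = \frac{624 + y}{566 + y}$
$15985 + G{\left(h{\left(19,\frac{15}{16} \right)} \right)} = 15985 + \frac{624 + 16}{566 + 16} = 15985 + \frac{1}{582} \cdot 640 = 15985 + \frac{320}{291} = \frac{4651955}{291}$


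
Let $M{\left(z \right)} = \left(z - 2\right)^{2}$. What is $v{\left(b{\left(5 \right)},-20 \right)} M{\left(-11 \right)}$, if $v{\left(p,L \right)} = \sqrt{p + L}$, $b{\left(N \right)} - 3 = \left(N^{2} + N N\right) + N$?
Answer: $169 \sqrt{38} \approx 1041.8$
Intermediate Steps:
$b{\left(N \right)} = 3 + N + 2 N^{2}$ ($b{\left(N \right)} = 3 + \left(\left(N^{2} + N N\right) + N\right) = 3 + \left(\left(N^{2} + N^{2}\right) + N\right) = 3 + \left(2 N^{2} + N\right) = 3 + \left(N + 2 N^{2}\right) = 3 + N + 2 N^{2}$)
$M{\left(z \right)} = \left(-2 + z\right)^{2}$
$v{\left(p,L \right)} = \sqrt{L + p}$
$v{\left(b{\left(5 \right)},-20 \right)} M{\left(-11 \right)} = \sqrt{-20 + \left(3 + 5 + 2 \cdot 5^{2}\right)} \left(-2 - 11\right)^{2} = \sqrt{-20 + \left(3 + 5 + 2 \cdot 25\right)} \left(-13\right)^{2} = \sqrt{-20 + \left(3 + 5 + 50\right)} 169 = \sqrt{-20 + 58} \cdot 169 = \sqrt{38} \cdot 169 = 169 \sqrt{38}$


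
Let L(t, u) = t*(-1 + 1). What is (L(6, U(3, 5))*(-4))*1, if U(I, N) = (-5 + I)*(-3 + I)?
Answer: 0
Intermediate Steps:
L(t, u) = 0 (L(t, u) = t*0 = 0)
(L(6, U(3, 5))*(-4))*1 = (0*(-4))*1 = 0*1 = 0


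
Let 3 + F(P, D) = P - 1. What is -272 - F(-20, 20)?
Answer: -248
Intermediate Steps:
F(P, D) = -4 + P (F(P, D) = -3 + (P - 1) = -3 + (-1 + P) = -4 + P)
-272 - F(-20, 20) = -272 - (-4 - 20) = -272 - 1*(-24) = -272 + 24 = -248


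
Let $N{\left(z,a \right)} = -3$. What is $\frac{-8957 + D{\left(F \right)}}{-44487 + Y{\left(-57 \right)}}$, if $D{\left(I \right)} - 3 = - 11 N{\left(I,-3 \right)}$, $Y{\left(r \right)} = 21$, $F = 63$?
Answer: $\frac{8921}{44466} \approx 0.20063$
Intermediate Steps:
$D{\left(I \right)} = 36$ ($D{\left(I \right)} = 3 - -33 = 3 + 33 = 36$)
$\frac{-8957 + D{\left(F \right)}}{-44487 + Y{\left(-57 \right)}} = \frac{-8957 + 36}{-44487 + 21} = - \frac{8921}{-44466} = \left(-8921\right) \left(- \frac{1}{44466}\right) = \frac{8921}{44466}$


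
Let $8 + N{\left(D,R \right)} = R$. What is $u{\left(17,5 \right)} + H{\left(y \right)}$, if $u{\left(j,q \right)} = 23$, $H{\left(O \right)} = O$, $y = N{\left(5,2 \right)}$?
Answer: $17$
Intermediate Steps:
$N{\left(D,R \right)} = -8 + R$
$y = -6$ ($y = -8 + 2 = -6$)
$u{\left(17,5 \right)} + H{\left(y \right)} = 23 - 6 = 17$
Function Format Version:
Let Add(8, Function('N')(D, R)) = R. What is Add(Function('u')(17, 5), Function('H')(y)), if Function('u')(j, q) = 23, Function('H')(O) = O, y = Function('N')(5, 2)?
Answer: 17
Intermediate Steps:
Function('N')(D, R) = Add(-8, R)
y = -6 (y = Add(-8, 2) = -6)
Add(Function('u')(17, 5), Function('H')(y)) = Add(23, -6) = 17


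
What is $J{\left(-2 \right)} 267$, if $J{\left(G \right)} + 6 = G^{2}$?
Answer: $-534$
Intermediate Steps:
$J{\left(G \right)} = -6 + G^{2}$
$J{\left(-2 \right)} 267 = \left(-6 + \left(-2\right)^{2}\right) 267 = \left(-6 + 4\right) 267 = \left(-2\right) 267 = -534$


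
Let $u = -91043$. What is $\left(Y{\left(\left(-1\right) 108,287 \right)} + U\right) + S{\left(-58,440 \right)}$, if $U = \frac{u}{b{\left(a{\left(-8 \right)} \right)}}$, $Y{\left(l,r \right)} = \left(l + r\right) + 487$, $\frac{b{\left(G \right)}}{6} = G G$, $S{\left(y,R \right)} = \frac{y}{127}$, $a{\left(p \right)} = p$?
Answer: $\frac{20894755}{48768} \approx 428.45$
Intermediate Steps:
$S{\left(y,R \right)} = \frac{y}{127}$ ($S{\left(y,R \right)} = y \frac{1}{127} = \frac{y}{127}$)
$b{\left(G \right)} = 6 G^{2}$ ($b{\left(G \right)} = 6 G G = 6 G^{2}$)
$Y{\left(l,r \right)} = 487 + l + r$
$U = - \frac{91043}{384}$ ($U = - \frac{91043}{6 \left(-8\right)^{2}} = - \frac{91043}{6 \cdot 64} = - \frac{91043}{384} \approx -237.09$)
$\left(Y{\left(\left(-1\right) 108,287 \right)} + U\right) + S{\left(-58,440 \right)} = \left(\left(487 - 108 + 287\right) - \frac{91043}{384}\right) + \frac{1}{127} \left(-58\right) = \left(\left(487 - 108 + 287\right) - \frac{91043}{384}\right) - \frac{58}{127} = \left(666 - \frac{91043}{384}\right) - \frac{58}{127} = \frac{164701}{384} - \frac{58}{127} = \frac{20894755}{48768}$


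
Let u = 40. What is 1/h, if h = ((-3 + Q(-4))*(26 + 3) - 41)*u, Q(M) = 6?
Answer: 1/1840 ≈ 0.00054348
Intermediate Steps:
h = 1840 (h = ((-3 + 6)*(26 + 3) - 41)*40 = (3*29 - 41)*40 = (87 - 41)*40 = 46*40 = 1840)
1/h = 1/1840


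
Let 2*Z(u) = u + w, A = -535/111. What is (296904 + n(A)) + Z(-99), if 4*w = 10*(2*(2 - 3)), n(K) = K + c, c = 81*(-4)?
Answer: 32914073/111 ≈ 2.9652e+5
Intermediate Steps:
c = -324
A = -535/111 (A = -535*1/111 = -535/111 ≈ -4.8198)
n(K) = -324 + K (n(K) = K - 324 = -324 + K)
w = -5 (w = (10*(2*(2 - 3)))/4 = (10*(2*(-1)))/4 = (10*(-2))/4 = (1/4)*(-20) = -5)
Z(u) = -5/2 + u/2 (Z(u) = (u - 5)/2 = (-5 + u)/2 = -5/2 + u/2)
(296904 + n(A)) + Z(-99) = (296904 + (-324 - 535/111)) + (-5/2 + (1/2)*(-99)) = (296904 - 36499/111) + (-5/2 - 99/2) = 32919845/111 - 52 = 32914073/111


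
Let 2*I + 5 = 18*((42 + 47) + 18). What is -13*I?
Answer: -24973/2 ≈ -12487.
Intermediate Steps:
I = 1921/2 (I = -5/2 + (18*((42 + 47) + 18))/2 = -5/2 + (18*(89 + 18))/2 = -5/2 + (18*107)/2 = -5/2 + (1/2)*1926 = -5/2 + 963 = 1921/2 ≈ 960.50)
-13*I = -13*1921/2 = -24973/2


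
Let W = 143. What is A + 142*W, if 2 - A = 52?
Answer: 20256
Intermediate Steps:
A = -50 (A = 2 - 1*52 = 2 - 52 = -50)
A + 142*W = -50 + 142*143 = -50 + 20306 = 20256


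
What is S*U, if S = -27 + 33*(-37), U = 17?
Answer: -21216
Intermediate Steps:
S = -1248 (S = -27 - 1221 = -1248)
S*U = -1248*17 = -21216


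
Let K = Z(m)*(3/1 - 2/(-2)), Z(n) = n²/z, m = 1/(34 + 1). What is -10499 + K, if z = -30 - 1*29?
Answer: -758815229/72275 ≈ -10499.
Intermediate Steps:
z = -59 (z = -30 - 29 = -59)
m = 1/35 ≈ 0.028571
Z(n) = -n²/59 (Z(n) = n²/(-59) = n²*(-1/59) = -n²/59)
K = -4/72275 (K = (-(1/35)²/59)*(3/1 - 2/(-2)) = (-1/59*1/1225)*(3*1 - 2*(-½)) = -(3 + 1)/72275 = -1/72275*4 = -4/72275 ≈ -5.5344e-5)
-10499 + K = -10499 - 4/72275 = -758815229/72275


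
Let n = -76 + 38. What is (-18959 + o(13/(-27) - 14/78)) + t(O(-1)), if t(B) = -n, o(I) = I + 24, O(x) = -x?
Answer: -6633079/351 ≈ -18898.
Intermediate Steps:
n = -38
o(I) = 24 + I
t(B) = 38 (t(B) = -1*(-38) = 38)
(-18959 + o(13/(-27) - 14/78)) + t(O(-1)) = (-18959 + (24 + (13/(-27) - 14/78))) + 38 = (-18959 + (24 + (13*(-1/27) - 14*1/78))) + 38 = (-18959 + (24 + (-13/27 - 7/39))) + 38 = (-18959 + (24 - 232/351)) + 38 = (-18959 + 8192/351) + 38 = -6646417/351 + 38 = -6633079/351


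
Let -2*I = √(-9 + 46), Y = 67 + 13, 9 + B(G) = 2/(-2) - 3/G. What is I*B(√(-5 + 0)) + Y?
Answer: 80 + √37*(50 - 3*I*√5)/10 ≈ 110.41 - 4.0804*I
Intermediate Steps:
B(G) = -10 - 3/G (B(G) = -9 + (2/(-2) - 3/G) = -9 + (2*(-½) - 3/G) = -9 + (-1 - 3/G) = -10 - 3/G)
Y = 80
I = -√37/2 (I = -√(-9 + 46)/2 = -√37/2 ≈ -3.0414)
I*B(√(-5 + 0)) + Y = (-√37/2)*(-10 - 3/√(-5 + 0)) + 80 = (-√37/2)*(-10 - 3*(-I*√5/5)) + 80 = (-√37/2)*(-10 - (-3)*I*√5/5) + 80 = (-√37/2)*(-10 + 3*I*√5/5) + 80 = -√37*(-10 + 3*I*√5/5)/2 + 80 = 80 - √37*(-10 + 3*I*√5/5)/2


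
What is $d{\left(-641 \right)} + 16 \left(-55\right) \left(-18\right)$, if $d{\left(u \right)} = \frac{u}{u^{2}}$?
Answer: $\frac{10153439}{641} \approx 15840.0$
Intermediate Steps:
$d{\left(u \right)} = \frac{1}{u}$ ($d{\left(u \right)} = \frac{u}{u^{2}} = \frac{1}{u}$)
$d{\left(-641 \right)} + 16 \left(-55\right) \left(-18\right) = \frac{1}{-641} + 16 \left(-55\right) \left(-18\right) = - \frac{1}{641} - -15840 = - \frac{1}{641} + 15840 = \frac{10153439}{641}$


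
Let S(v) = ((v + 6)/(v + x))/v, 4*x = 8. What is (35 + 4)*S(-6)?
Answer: 0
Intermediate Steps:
x = 2 (x = (1/4)*8 = 2)
S(v) = (6 + v)/(v*(2 + v)) (S(v) = ((v + 6)/(v + 2))/v = ((6 + v)/(2 + v))/v = (6 + v)/(v*(2 + v)))
(35 + 4)*S(-6) = (35 + 4)*((6 - 6)/((-6)*(2 - 6))) = 39*(-1/6*0/(-4)) = 39*(-1/6*(-1/4)*0) = 39*0 = 0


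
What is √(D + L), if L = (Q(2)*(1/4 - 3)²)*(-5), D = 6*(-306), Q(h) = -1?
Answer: I*√28771/4 ≈ 42.405*I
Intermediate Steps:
D = -1836
L = 605/16 (L = -(1/4 - 3)²*(-5) = -(¼ - 3)²*(-5) = -(-11/4)²*(-5) = -1*121/16*(-5) = -121/16*(-5) = 605/16 ≈ 37.813)
√(D + L) = √(-1836 + 605/16) = √(-28771/16) = I*√28771/4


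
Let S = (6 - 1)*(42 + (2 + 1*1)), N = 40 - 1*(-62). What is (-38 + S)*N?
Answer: 19074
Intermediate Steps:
N = 102 (N = 40 + 62 = 102)
S = 225 (S = 5*(42 + (2 + 1)) = 5*(42 + 3) = 5*45 = 225)
(-38 + S)*N = (-38 + 225)*102 = 187*102 = 19074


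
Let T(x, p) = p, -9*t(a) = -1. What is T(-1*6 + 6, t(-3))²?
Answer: 1/81 ≈ 0.012346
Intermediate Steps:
t(a) = ⅑ (t(a) = -⅑*(-1) = ⅑)
T(-1*6 + 6, t(-3))² = (⅑)² = 1/81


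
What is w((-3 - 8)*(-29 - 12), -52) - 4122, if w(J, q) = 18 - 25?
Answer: -4129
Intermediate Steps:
w(J, q) = -7
w((-3 - 8)*(-29 - 12), -52) - 4122 = -7 - 4122 = -4129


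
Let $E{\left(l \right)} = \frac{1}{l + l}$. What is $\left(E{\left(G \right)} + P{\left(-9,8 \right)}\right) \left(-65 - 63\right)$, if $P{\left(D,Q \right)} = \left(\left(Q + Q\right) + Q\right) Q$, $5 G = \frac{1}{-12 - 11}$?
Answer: $-17216$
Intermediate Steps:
$G = - \frac{1}{115}$ ($G = \frac{1}{5 \left(-12 - 11\right)} = \frac{1}{5 \left(-23\right)} = \frac{1}{5} \left(- \frac{1}{23}\right) = - \frac{1}{115} \approx -0.0086956$)
$E{\left(l \right)} = \frac{1}{2 l}$
$P{\left(D,Q \right)} = 3 Q^{2}$ ($P{\left(D,Q \right)} = \left(2 Q + Q\right) Q = 3 Q Q = 3 Q^{2}$)
$\left(E{\left(G \right)} + P{\left(-9,8 \right)}\right) \left(-65 - 63\right) = \left(\frac{1}{2 \left(- \frac{1}{115}\right)} + 3 \cdot 8^{2}\right) \left(-65 - 63\right) = \left(\frac{1}{2} \left(-115\right) + 3 \cdot 64\right) \left(-128\right) = \left(- \frac{115}{2} + 192\right) \left(-128\right) = \frac{269}{2} \left(-128\right) = -17216$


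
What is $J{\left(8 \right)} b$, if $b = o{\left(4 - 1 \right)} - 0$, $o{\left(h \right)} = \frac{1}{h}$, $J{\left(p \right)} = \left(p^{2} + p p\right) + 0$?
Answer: $\frac{128}{3} \approx 42.667$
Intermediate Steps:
$J{\left(p \right)} = 2 p^{2}$ ($J{\left(p \right)} = \left(p^{2} + p^{2}\right) + 0 = 2 p^{2} + 0 = 2 p^{2}$)
$b = \frac{1}{3}$ ($b = \frac{1}{4 - 1} - 0 = \frac{1}{4 - 1} + 0 = \frac{1}{3} + 0 = \frac{1}{3} \approx 0.33333$)
$J{\left(8 \right)} b = 2 \cdot 8^{2} \cdot \frac{1}{3} = 2 \cdot 64 \cdot \frac{1}{3} = 128 \cdot \frac{1}{3} = \frac{128}{3}$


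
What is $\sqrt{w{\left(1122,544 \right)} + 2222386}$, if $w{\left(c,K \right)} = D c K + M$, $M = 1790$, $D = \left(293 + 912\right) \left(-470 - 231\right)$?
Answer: $12 i \sqrt{3580407481} \approx 7.1804 \cdot 10^{5} i$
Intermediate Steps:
$D = -844705$ ($D = 1205 \left(-701\right) = -844705$)
$w{\left(c,K \right)} = 1790 - 844705 K c$ ($w{\left(c,K \right)} = - 844705 c K + 1790 = - 844705 K c + 1790 = 1790 - 844705 K c$)
$\sqrt{w{\left(1122,544 \right)} + 2222386} = \sqrt{\left(1790 - 459519520 \cdot 1122\right) + 2222386} = \sqrt{\left(1790 - 515580901440\right) + 2222386} = \sqrt{-515580899650 + 2222386} = \sqrt{-515578677264} = 12 i \sqrt{3580407481}$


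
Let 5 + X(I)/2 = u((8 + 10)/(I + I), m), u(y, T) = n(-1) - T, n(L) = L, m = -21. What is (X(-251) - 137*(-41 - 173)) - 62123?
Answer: -32775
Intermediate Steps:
u(y, T) = -1 - T
X(I) = 30 (X(I) = -10 + 2*(-1 - 1*(-21)) = -10 + 2*(-1 + 21) = -10 + 2*20 = -10 + 40 = 30)
(X(-251) - 137*(-41 - 173)) - 62123 = (30 - 137*(-41 - 173)) - 62123 = (30 - 137*(-214)) - 62123 = (30 + 29318) - 62123 = 29348 - 62123 = -32775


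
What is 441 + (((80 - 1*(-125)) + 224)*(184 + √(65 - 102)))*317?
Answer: 25023153 + 135993*I*√37 ≈ 2.5023e+7 + 8.2721e+5*I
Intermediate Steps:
441 + (((80 - 1*(-125)) + 224)*(184 + √(65 - 102)))*317 = 441 + (((80 + 125) + 224)*(184 + √(-37)))*317 = 441 + ((205 + 224)*(184 + I*√37))*317 = 441 + (429*(184 + I*√37))*317 = 441 + (78936 + 429*I*√37)*317 = 441 + (25022712 + 135993*I*√37) = 25023153 + 135993*I*√37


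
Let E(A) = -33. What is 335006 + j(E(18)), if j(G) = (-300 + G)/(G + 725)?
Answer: 231823819/692 ≈ 3.3501e+5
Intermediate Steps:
j(G) = (-300 + G)/(725 + G)
335006 + j(E(18)) = 335006 + (-300 - 33)/(725 - 33) = 335006 - 333/692 = 231823819/692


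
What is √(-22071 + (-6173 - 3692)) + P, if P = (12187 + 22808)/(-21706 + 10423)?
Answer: -11665/3761 + 8*I*√499 ≈ -3.1016 + 178.71*I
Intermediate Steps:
P = -11665/3761 (P = 34995/(-11283) = 34995*(-1/11283) = -11665/3761 ≈ -3.1016)
√(-22071 + (-6173 - 3692)) + P = √(-22071 + (-6173 - 3692)) - 11665/3761 = √(-22071 - 9865) - 11665/3761 = √(-31936) - 11665/3761 = 8*I*√499 - 11665/3761 = -11665/3761 + 8*I*√499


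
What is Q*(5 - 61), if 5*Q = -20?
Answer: 224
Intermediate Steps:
Q = -4 (Q = (1/5)*(-20) = -4)
Q*(5 - 61) = -4*(5 - 61) = -4*(-56) = 224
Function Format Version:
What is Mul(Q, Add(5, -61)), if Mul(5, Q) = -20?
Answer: 224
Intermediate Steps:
Q = -4 (Q = Mul(Rational(1, 5), -20) = -4)
Mul(Q, Add(5, -61)) = Mul(-4, Add(5, -61)) = Mul(-4, -56) = 224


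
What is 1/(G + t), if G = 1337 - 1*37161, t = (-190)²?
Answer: 1/276 ≈ 0.0036232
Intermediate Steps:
t = 36100
G = -35824 (G = 1337 - 37161 = -35824)
1/(G + t) = 1/(-35824 + 36100) = 1/276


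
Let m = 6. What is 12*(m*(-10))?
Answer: -720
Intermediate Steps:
12*(m*(-10)) = 12*(6*(-10)) = 12*(-60) = -720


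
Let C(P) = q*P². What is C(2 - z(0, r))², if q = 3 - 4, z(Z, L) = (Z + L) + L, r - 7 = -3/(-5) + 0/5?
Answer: 18974736/625 ≈ 30360.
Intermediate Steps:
r = 38/5 (r = 7 + (-3/(-5) + 0/5) = 7 + (-3*(-⅕) + 0*(⅕)) = 7 + (⅗ + 0) = 7 + ⅗ = 38/5 ≈ 7.6000)
z(Z, L) = Z + 2*L (z(Z, L) = (L + Z) + L = Z + 2*L)
q = -1
C(P) = -P²
C(2 - z(0, r))² = (-(2 - (0 + 2*(38/5)))²)² = (-(2 - (0 + 76/5))²)² = (-(2 - 1*76/5)²)² = (-(2 - 76/5)²)² = (-(-66/5)²)² = (-1*4356/25)² = (-4356/25)² = 18974736/625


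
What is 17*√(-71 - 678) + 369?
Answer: 369 + 17*I*√749 ≈ 369.0 + 465.25*I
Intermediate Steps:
17*√(-71 - 678) + 369 = 17*√(-749) + 369 = 17*(I*√749) + 369 = 17*I*√749 + 369 = 369 + 17*I*√749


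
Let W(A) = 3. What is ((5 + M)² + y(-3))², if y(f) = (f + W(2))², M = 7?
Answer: 20736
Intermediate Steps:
y(f) = (3 + f)² (y(f) = (f + 3)² = (3 + f)²)
((5 + M)² + y(-3))² = ((5 + 7)² + (3 - 3)²)² = (12² + 0²)² = (144 + 0)² = 144² = 20736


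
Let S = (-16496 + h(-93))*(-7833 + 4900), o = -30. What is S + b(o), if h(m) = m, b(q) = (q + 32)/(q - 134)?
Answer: 3989754033/82 ≈ 4.8656e+7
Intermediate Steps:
b(q) = (32 + q)/(-134 + q)
S = 48655537 (S = (-16496 - 93)*(-7833 + 4900) = -16589*(-2933) = 48655537)
S + b(o) = 48655537 + (32 - 30)/(-134 - 30) = 48655537 + 2/(-164) = 48655537 - 1/164*2 = 48655537 - 1/82 = 3989754033/82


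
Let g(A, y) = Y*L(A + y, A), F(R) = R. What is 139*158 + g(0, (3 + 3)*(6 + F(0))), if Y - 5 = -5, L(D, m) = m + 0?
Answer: 21962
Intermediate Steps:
L(D, m) = m
Y = 0 (Y = 5 - 5 = 0)
g(A, y) = 0 (g(A, y) = 0*A = 0)
139*158 + g(0, (3 + 3)*(6 + F(0))) = 139*158 + 0 = 21962 + 0 = 21962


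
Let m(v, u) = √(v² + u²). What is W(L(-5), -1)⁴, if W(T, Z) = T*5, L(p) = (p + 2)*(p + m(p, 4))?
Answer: 428085000 - 66825000*√41 ≈ 1.9622e+5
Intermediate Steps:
m(v, u) = √(u² + v²)
L(p) = (2 + p)*(p + √(16 + p²)) (L(p) = (p + 2)*(p + √(4² + p²)) = (2 + p)*(p + √(16 + p²)))
W(T, Z) = 5*T
W(L(-5), -1)⁴ = (5*((-5)² + 2*(-5) + 2*√(16 + (-5)²) - 5*√(16 + (-5)²)))⁴ = (5*(25 - 10 + 2*√(16 + 25) - 5*√(16 + 25)))⁴ = (5*(25 - 10 + 2*√41 - 5*√41))⁴ = (5*(15 - 3*√41))⁴ = (75 - 15*√41)⁴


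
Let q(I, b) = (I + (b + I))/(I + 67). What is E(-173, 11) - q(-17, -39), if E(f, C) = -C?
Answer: -477/50 ≈ -9.5400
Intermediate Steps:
q(I, b) = (b + 2*I)/(67 + I) (q(I, b) = (I + (I + b))/(67 + I) = (b + 2*I)/(67 + I))
E(-173, 11) - q(-17, -39) = -1*11 - (-39 + 2*(-17))/(67 - 17) = -11 - (-39 - 34)/50 = -11 - (-73)/50 = -11 - 1*(-73/50) = -11 + 73/50 = -477/50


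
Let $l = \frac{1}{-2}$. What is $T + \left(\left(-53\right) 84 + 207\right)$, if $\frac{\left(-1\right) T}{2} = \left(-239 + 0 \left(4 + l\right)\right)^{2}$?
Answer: $-118487$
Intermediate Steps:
$l = - \frac{1}{2} \approx -0.5$
$T = -114242$ ($T = - 2 \left(-239 + 0 \left(4 - \frac{1}{2}\right)\right)^{2} = - 2 \left(-239 + 0 \cdot \frac{7}{2}\right)^{2} = - 2 \left(-239 + 0\right)^{2} = - 2 \left(-239\right)^{2} = \left(-2\right) 57121 = -114242$)
$T + \left(\left(-53\right) 84 + 207\right) = -114242 + \left(\left(-53\right) 84 + 207\right) = -114242 + \left(-4452 + 207\right) = -114242 - 4245 = -118487$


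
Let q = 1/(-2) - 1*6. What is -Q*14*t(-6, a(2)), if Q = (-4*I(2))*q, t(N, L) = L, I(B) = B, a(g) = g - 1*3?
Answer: 728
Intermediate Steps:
a(g) = -3 + g (a(g) = g - 3 = -3 + g)
q = -13/2 (q = -½ - 6 = -13/2 ≈ -6.5000)
Q = 52 (Q = -4*2*(-13/2) = -8*(-13/2) = 52)
-Q*14*t(-6, a(2)) = -52*14*(-3 + 2) = -728*(-1) = -1*(-728) = 728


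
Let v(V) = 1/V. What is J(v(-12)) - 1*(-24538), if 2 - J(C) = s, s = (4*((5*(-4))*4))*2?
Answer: 25180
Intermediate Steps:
s = -640 (s = (4*(-20*4))*2 = (4*(-80))*2 = -320*2 = -640)
J(C) = 642 (J(C) = 2 - 1*(-640) = 2 + 640 = 642)
J(v(-12)) - 1*(-24538) = 642 - 1*(-24538) = 642 + 24538 = 25180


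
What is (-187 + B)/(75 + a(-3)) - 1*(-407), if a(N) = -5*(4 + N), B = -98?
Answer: 5641/14 ≈ 402.93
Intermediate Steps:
a(N) = -20 - 5*N
(-187 + B)/(75 + a(-3)) - 1*(-407) = (-187 - 98)/(75 + (-20 - 5*(-3))) - 1*(-407) = -285/(75 + (-20 + 15)) + 407 = -285/(75 - 5) + 407 = -285/70 + 407 = -285*1/70 + 407 = -57/14 + 407 = 5641/14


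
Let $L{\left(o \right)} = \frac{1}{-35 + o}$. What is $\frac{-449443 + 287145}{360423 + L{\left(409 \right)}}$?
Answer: $- \frac{60699452}{134798203} \approx -0.4503$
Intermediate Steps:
$\frac{-449443 + 287145}{360423 + L{\left(409 \right)}} = \frac{-449443 + 287145}{360423 + \frac{1}{-35 + 409}} = - \frac{162298}{360423 + \frac{1}{374}} = - \frac{162298}{\frac{134798203}{374}} = \left(-162298\right) \frac{374}{134798203} = - \frac{60699452}{134798203}$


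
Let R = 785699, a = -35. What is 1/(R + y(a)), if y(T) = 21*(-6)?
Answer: 1/785573 ≈ 1.2730e-6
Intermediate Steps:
y(T) = -126
1/(R + y(a)) = 1/(785699 - 126) = 1/785573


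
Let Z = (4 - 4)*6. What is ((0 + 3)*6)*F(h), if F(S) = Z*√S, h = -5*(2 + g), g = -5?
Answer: 0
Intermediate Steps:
Z = 0 (Z = 0*6 = 0)
h = 15 (h = -5*(2 - 5) = -5*(-3) = 15)
F(S) = 0 (F(S) = 0*√S = 0)
((0 + 3)*6)*F(h) = ((0 + 3)*6)*0 = (3*6)*0 = 18*0 = 0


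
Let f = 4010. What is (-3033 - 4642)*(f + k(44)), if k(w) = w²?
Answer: -45635550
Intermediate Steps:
(-3033 - 4642)*(f + k(44)) = (-3033 - 4642)*(4010 + 44²) = -7675*(4010 + 1936) = -7675*5946 = -45635550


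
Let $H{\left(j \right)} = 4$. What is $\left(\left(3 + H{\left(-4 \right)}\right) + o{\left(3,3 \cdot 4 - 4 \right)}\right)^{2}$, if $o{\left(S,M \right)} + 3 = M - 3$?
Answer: $81$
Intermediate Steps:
$o{\left(S,M \right)} = -6 + M$ ($o{\left(S,M \right)} = -3 + \left(M - 3\right) = -3 + \left(-3 + M\right) = -6 + M$)
$\left(\left(3 + H{\left(-4 \right)}\right) + o{\left(3,3 \cdot 4 - 4 \right)}\right)^{2} = \left(\left(3 + 4\right) + \left(-6 + \left(3 \cdot 4 - 4\right)\right)\right)^{2} = \left(7 + \left(-6 + \left(12 - 4\right)\right)\right)^{2} = \left(7 + \left(-6 + 8\right)\right)^{2} = \left(7 + 2\right)^{2} = 9^{2} = 81$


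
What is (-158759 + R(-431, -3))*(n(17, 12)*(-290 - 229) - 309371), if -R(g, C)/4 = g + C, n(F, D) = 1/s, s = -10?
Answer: 485702130393/10 ≈ 4.8570e+10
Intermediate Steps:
n(F, D) = -1/10 (n(F, D) = 1/(-10) = -1/10)
R(g, C) = -4*C - 4*g (R(g, C) = -4*(g + C) = -4*(C + g) = -4*C - 4*g)
(-158759 + R(-431, -3))*(n(17, 12)*(-290 - 229) - 309371) = (-158759 + (-4*(-3) - 4*(-431)))*(-(-290 - 229)/10 - 309371) = (-158759 + (12 + 1724))*(-1/10*(-519) - 309371) = (-158759 + 1736)*(519/10 - 309371) = -157023*(-3093191/10) = 485702130393/10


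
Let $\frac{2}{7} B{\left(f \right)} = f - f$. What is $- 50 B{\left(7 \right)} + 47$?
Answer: $47$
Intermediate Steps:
$B{\left(f \right)} = 0$ ($B{\left(f \right)} = \frac{7 \left(f - f\right)}{2} = \frac{7}{2} \cdot 0 = 0$)
$- 50 B{\left(7 \right)} + 47 = \left(-50\right) 0 + 47 = 0 + 47 = 47$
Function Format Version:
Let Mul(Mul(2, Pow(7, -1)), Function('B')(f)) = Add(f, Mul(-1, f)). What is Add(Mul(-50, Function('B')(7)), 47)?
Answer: 47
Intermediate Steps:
Function('B')(f) = 0 (Function('B')(f) = Mul(Rational(7, 2), Add(f, Mul(-1, f))) = Mul(Rational(7, 2), 0) = 0)
Add(Mul(-50, Function('B')(7)), 47) = Add(Mul(-50, 0), 47) = Add(0, 47) = 47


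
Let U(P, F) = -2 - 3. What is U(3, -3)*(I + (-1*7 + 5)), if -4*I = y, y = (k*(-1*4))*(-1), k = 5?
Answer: 35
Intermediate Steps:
U(P, F) = -5
y = 20 (y = (5*(-1*4))*(-1) = (5*(-4))*(-1) = -20*(-1) = 20)
I = -5 (I = -¼*20 = -5)
U(3, -3)*(I + (-1*7 + 5)) = -5*(-5 + (-1*7 + 5)) = -5*(-5 + (-7 + 5)) = -5*(-5 - 2) = -5*(-7) = 35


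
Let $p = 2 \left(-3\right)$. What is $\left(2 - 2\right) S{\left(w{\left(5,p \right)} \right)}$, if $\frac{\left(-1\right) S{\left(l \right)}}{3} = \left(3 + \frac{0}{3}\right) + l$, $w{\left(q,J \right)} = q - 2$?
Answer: $0$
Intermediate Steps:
$p = -6$
$w{\left(q,J \right)} = -2 + q$
$S{\left(l \right)} = -9 - 3 l$ ($S{\left(l \right)} = - 3 \left(\left(3 + \frac{0}{3}\right) + l\right) = - 3 \left(\left(3 + 0 \cdot \frac{1}{3}\right) + l\right) = - 3 \left(\left(3 + 0\right) + l\right) = - 3 \left(3 + l\right) = -9 - 3 l$)
$\left(2 - 2\right) S{\left(w{\left(5,p \right)} \right)} = \left(2 - 2\right) \left(-9 - 3 \left(-2 + 5\right)\right) = 0 \left(-9 - 9\right) = 0 \left(-18\right) = 0$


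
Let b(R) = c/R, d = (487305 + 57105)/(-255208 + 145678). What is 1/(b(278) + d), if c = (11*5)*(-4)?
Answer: -169163/974681 ≈ -0.17356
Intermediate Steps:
d = -6049/1217 (d = 544410/(-109530) = 544410*(-1/109530) = -6049/1217 ≈ -4.9704)
c = -220 (c = 55*(-4) = -220)
b(R) = -220/R
1/(b(278) + d) = 1/(-220/278 - 6049/1217) = 1/(-220*1/278 - 6049/1217) = 1/(-110/139 - 6049/1217) = 1/(-974681/169163) = -169163/974681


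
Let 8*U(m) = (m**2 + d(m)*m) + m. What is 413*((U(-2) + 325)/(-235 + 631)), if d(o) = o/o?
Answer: 134225/396 ≈ 338.95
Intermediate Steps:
d(o) = 1
U(m) = m/4 + m**2/8 (U(m) = ((m**2 + 1*m) + m)/8 = ((m**2 + m) + m)/8 = ((m + m**2) + m)/8 = (m**2 + 2*m)/8 = m/4 + m**2/8)
413*((U(-2) + 325)/(-235 + 631)) = 413*(((1/8)*(-2)*(2 - 2) + 325)/(-235 + 631)) = 413*(((1/8)*(-2)*0 + 325)/396) = 413*((0 + 325)*(1/396)) = 413*(325*(1/396)) = 413*(325/396) = 134225/396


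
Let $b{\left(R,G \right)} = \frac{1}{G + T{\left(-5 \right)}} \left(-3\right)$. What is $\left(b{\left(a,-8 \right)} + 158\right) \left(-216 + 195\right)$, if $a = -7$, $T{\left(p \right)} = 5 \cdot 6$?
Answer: $- \frac{72933}{22} \approx -3315.1$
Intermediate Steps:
$T{\left(p \right)} = 30$
$b{\left(R,G \right)} = - \frac{3}{30 + G}$ ($b{\left(R,G \right)} = \frac{1}{G + 30} \left(-3\right) = \frac{1}{30 + G} \left(-3\right) = - \frac{3}{30 + G}$)
$\left(b{\left(a,-8 \right)} + 158\right) \left(-216 + 195\right) = \left(- \frac{3}{30 - 8} + 158\right) \left(-216 + 195\right) = \left(- \frac{3}{22} + 158\right) \left(-21\right) = \frac{3473}{22} \left(-21\right) = - \frac{72933}{22}$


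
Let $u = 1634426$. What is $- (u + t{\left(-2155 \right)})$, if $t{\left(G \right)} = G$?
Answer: $-1632271$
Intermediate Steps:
$- (u + t{\left(-2155 \right)}) = - (1634426 - 2155) = \left(-1\right) 1632271 = -1632271$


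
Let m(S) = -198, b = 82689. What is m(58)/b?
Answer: -66/27563 ≈ -0.0023945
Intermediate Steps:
m(58)/b = -198/82689 = -198*1/82689 = -66/27563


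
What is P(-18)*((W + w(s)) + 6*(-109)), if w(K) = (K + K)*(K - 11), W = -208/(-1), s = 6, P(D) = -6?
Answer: 3036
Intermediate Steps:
W = 208 (W = -208*(-1) = 208)
w(K) = 2*K*(-11 + K) (w(K) = (2*K)*(-11 + K) = 2*K*(-11 + K))
P(-18)*((W + w(s)) + 6*(-109)) = -6*((208 + 2*6*(-11 + 6)) + 6*(-109)) = -6*((208 + 2*6*(-5)) - 654) = -6*((208 - 60) - 654) = -6*(148 - 654) = -6*(-506) = 3036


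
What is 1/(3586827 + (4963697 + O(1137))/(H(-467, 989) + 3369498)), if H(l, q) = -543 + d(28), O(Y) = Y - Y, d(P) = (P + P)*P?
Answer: 3370523/12089487864218 ≈ 2.7880e-7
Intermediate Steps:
d(P) = 2*P² (d(P) = (2*P)*P = 2*P²)
O(Y) = 0
H(l, q) = 1025 (H(l, q) = -543 + 2*28² = -543 + 2*784 = -543 + 1568 = 1025)
1/(3586827 + (4963697 + O(1137))/(H(-467, 989) + 3369498)) = 1/(3586827 + (4963697 + 0)/(1025 + 3369498)) = 1/(3586827 + 4963697/3370523) = 1/(12089487864218/3370523) = 3370523/12089487864218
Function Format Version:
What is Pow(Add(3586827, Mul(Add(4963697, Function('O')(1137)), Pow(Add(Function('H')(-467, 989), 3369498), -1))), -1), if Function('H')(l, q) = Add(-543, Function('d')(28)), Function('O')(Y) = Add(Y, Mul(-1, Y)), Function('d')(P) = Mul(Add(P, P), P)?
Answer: Rational(3370523, 12089487864218) ≈ 2.7880e-7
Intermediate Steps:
Function('d')(P) = Mul(2, Pow(P, 2)) (Function('d')(P) = Mul(Mul(2, P), P) = Mul(2, Pow(P, 2)))
Function('O')(Y) = 0
Function('H')(l, q) = 1025 (Function('H')(l, q) = Add(-543, Mul(2, Pow(28, 2))) = Add(-543, Mul(2, 784)) = Add(-543, 1568) = 1025)
Pow(Add(3586827, Mul(Add(4963697, Function('O')(1137)), Pow(Add(Function('H')(-467, 989), 3369498), -1))), -1) = Pow(Add(3586827, Mul(Add(4963697, 0), Pow(Add(1025, 3369498), -1))), -1) = Pow(Add(3586827, Mul(4963697, Pow(3370523, -1))), -1) = Pow(Add(3586827, Mul(4963697, Rational(1, 3370523))), -1) = Pow(Add(3586827, Rational(4963697, 3370523)), -1) = Pow(Rational(12089487864218, 3370523), -1) = Rational(3370523, 12089487864218)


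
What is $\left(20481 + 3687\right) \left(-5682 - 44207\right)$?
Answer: $-1205717352$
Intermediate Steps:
$\left(20481 + 3687\right) \left(-5682 - 44207\right) = 24168 \left(-49889\right) = -1205717352$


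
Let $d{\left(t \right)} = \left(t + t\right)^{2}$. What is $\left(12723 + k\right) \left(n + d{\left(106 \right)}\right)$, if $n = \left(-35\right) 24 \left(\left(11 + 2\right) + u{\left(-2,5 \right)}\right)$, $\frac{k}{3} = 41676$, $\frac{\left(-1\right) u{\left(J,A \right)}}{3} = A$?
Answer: $6422502624$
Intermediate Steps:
$u{\left(J,A \right)} = - 3 A$
$d{\left(t \right)} = 4 t^{2}$ ($d{\left(t \right)} = \left(2 t\right)^{2} = 4 t^{2}$)
$k = 125028$ ($k = 3 \cdot 41676 = 125028$)
$n = 1680$ ($n = \left(-35\right) 24 \left(\left(11 + 2\right) - 15\right) = - 840 \left(13 - 15\right) = \left(-840\right) \left(-2\right) = 1680$)
$\left(12723 + k\right) \left(n + d{\left(106 \right)}\right) = \left(12723 + 125028\right) \left(1680 + 4 \cdot 106^{2}\right) = 137751 \left(1680 + 4 \cdot 11236\right) = 137751 \left(1680 + 44944\right) = 137751 \cdot 46624 = 6422502624$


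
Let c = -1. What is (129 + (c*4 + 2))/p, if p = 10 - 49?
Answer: -127/39 ≈ -3.2564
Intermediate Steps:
p = -39
(129 + (c*4 + 2))/p = (129 + (-1*4 + 2))/(-39) = -(129 + (-4 + 2))/39 = -(129 - 2)/39 = -1/39*127 = -127/39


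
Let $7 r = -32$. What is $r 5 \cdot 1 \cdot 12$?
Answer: $- \frac{1920}{7} \approx -274.29$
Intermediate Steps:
$r = - \frac{32}{7}$ ($r = \frac{1}{7} \left(-32\right) = - \frac{32}{7} \approx -4.5714$)
$r 5 \cdot 1 \cdot 12 = - \frac{32 \cdot 5 \cdot 1 \cdot 12}{7} = - \frac{32 \cdot 5 \cdot 12}{7} = \left(- \frac{32}{7}\right) 60 = - \frac{1920}{7}$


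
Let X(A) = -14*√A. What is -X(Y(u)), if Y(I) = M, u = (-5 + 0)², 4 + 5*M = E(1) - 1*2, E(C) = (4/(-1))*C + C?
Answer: 42*I*√5/5 ≈ 18.783*I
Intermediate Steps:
E(C) = -3*C (E(C) = (4*(-1))*C + C = -4*C + C = -3*C)
M = -9/5 (M = -⅘ + (-3*1 - 1*2)/5 = -⅘ + (-3 - 2)/5 = -⅘ + (⅕)*(-5) = -⅘ - 1 = -9/5 ≈ -1.8000)
u = 25 (u = (-5)² = 25)
Y(I) = -9/5
-X(Y(u)) = -(-14)*√(-9/5) = -(-14)*3*I*√5/5 = -(-42)*I*√5/5 = 42*I*√5/5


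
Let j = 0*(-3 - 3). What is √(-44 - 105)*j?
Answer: 0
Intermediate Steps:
j = 0 (j = 0*(-6) = 0)
√(-44 - 105)*j = √(-44 - 105)*0 = √(-149)*0 = (I*√149)*0 = 0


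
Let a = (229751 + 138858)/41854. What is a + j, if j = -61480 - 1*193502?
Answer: -10671648019/41854 ≈ -2.5497e+5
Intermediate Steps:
j = -254982 (j = -61480 - 193502 = -254982)
a = 368609/41854 (a = 368609*(1/41854) = 368609/41854 ≈ 8.8070)
a + j = 368609/41854 - 254982 = -10671648019/41854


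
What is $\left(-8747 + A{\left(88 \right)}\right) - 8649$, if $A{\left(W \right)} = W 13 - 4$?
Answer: $-16256$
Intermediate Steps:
$A{\left(W \right)} = -4 + 13 W$ ($A{\left(W \right)} = 13 W - 4 = -4 + 13 W$)
$\left(-8747 + A{\left(88 \right)}\right) - 8649 = \left(-8747 + \left(-4 + 13 \cdot 88\right)\right) - 8649 = \left(-8747 + \left(-4 + 1144\right)\right) - 8649 = \left(-8747 + 1140\right) - 8649 = -7607 - 8649 = -16256$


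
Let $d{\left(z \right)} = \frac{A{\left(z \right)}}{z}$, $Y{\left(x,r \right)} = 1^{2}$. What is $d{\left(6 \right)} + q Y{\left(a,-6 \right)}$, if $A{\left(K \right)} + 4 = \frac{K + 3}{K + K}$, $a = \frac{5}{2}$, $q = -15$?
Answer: $- \frac{373}{24} \approx -15.542$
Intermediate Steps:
$a = \frac{5}{2}$ ($a = 5 \cdot \frac{1}{2} = \frac{5}{2} \approx 2.5$)
$A{\left(K \right)} = -4 + \frac{3 + K}{2 K}$ ($A{\left(K \right)} = -4 + \frac{K + 3}{K + K} = -4 + \frac{3 + K}{2 K}$)
$Y{\left(x,r \right)} = 1$
$d{\left(z \right)} = \frac{3 - 7 z}{2 z^{2}}$ ($d{\left(z \right)} = \frac{\frac{1}{2} \frac{1}{z} \left(3 - 7 z\right)}{z} = \frac{3 - 7 z}{2 z^{2}}$)
$d{\left(6 \right)} + q Y{\left(a,-6 \right)} = \frac{3 - 42}{2 \cdot 36} - 15 = \frac{1}{2} \cdot \frac{1}{36} \left(3 - 42\right) - 15 = \frac{1}{2} \cdot \frac{1}{36} \left(-39\right) - 15 = - \frac{13}{24} - 15 = - \frac{373}{24}$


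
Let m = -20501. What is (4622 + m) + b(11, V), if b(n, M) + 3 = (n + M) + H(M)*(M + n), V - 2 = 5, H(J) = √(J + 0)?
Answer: -15864 + 18*√7 ≈ -15816.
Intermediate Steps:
H(J) = √J
V = 7 (V = 2 + 5 = 7)
b(n, M) = -3 + M + n + √M*(M + n) (b(n, M) = -3 + ((n + M) + √M*(M + n)) = -3 + ((M + n) + √M*(M + n)) = -3 + (M + n + √M*(M + n)) = -3 + M + n + √M*(M + n))
(4622 + m) + b(11, V) = (4622 - 20501) + (-3 + 7 + 11 + 7^(3/2) + 11*√7) = -15879 + (-3 + 7 + 11 + 7*√7 + 11*√7) = -15879 + (15 + 18*√7) = -15864 + 18*√7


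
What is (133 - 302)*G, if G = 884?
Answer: -149396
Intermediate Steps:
(133 - 302)*G = (133 - 302)*884 = -169*884 = -149396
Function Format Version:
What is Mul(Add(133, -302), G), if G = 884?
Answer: -149396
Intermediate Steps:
Mul(Add(133, -302), G) = Mul(Add(133, -302), 884) = Mul(-169, 884) = -149396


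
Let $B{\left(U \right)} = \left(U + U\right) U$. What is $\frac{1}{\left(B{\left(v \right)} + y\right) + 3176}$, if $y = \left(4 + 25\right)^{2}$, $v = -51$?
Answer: $\frac{1}{9219} \approx 0.00010847$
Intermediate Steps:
$y = 841$ ($y = 29^{2} = 841$)
$B{\left(U \right)} = 2 U^{2}$ ($B{\left(U \right)} = 2 U U = 2 U^{2}$)
$\frac{1}{\left(B{\left(v \right)} + y\right) + 3176} = \frac{1}{\left(2 \left(-51\right)^{2} + 841\right) + 3176} = \frac{1}{\left(2 \cdot 2601 + 841\right) + 3176} = \frac{1}{\left(5202 + 841\right) + 3176} = \frac{1}{6043 + 3176} = \frac{1}{9219}$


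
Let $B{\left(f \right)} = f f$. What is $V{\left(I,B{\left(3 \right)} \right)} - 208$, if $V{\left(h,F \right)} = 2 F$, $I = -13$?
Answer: $-190$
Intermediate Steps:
$B{\left(f \right)} = f^{2}$
$V{\left(I,B{\left(3 \right)} \right)} - 208 = 2 \cdot 3^{2} - 208 = 2 \cdot 9 - 208 = 18 - 208 = -190$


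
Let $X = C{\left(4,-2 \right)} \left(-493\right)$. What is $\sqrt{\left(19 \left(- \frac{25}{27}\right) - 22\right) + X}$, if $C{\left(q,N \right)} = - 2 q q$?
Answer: $\frac{\sqrt{1274649}}{9} \approx 125.44$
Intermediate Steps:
$C{\left(q,N \right)} = - 2 q^{2}$
$X = 15776$ ($X = - 2 \cdot 4^{2} \left(-493\right) = \left(-2\right) 16 \left(-493\right) = \left(-32\right) \left(-493\right) = 15776$)
$\sqrt{\left(19 \left(- \frac{25}{27}\right) - 22\right) + X} = \sqrt{\left(19 \left(- \frac{25}{27}\right) - 22\right) + 15776} = \sqrt{\left(- \frac{475}{27} - 22\right) + 15776} = \sqrt{- \frac{1069}{27} + 15776} = \sqrt{\frac{424883}{27}} = \frac{\sqrt{1274649}}{9}$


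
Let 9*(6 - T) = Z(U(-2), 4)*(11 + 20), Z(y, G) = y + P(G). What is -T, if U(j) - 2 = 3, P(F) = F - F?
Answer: 101/9 ≈ 11.222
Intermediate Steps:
P(F) = 0
U(j) = 5 (U(j) = 2 + 3 = 5)
Z(y, G) = y (Z(y, G) = y + 0 = y)
T = -101/9 (T = 6 - 5*(11 + 20)/9 = 6 - 5*31/9 = 6 - ⅑*155 = 6 - 155/9 = -101/9 ≈ -11.222)
-T = -1*(-101/9) = 101/9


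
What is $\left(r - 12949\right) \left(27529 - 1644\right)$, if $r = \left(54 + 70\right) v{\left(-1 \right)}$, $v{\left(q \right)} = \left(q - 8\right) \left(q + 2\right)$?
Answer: $-364072525$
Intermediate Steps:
$v{\left(q \right)} = \left(-8 + q\right) \left(2 + q\right)$
$r = -1116$ ($r = \left(54 + 70\right) \left(-16 + \left(-1\right)^{2} - -6\right) = 124 \left(-16 + 1 + 6\right) = 124 \left(-9\right) = -1116$)
$\left(r - 12949\right) \left(27529 - 1644\right) = \left(-1116 - 12949\right) \left(27529 - 1644\right) = \left(-14065\right) 25885 = -364072525$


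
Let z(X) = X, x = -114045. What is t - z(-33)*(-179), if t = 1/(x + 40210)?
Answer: -436143346/73835 ≈ -5907.0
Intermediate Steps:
t = -1/73835 (t = 1/(-114045 + 40210) = 1/(-73835) = -1/73835 ≈ -1.3544e-5)
t - z(-33)*(-179) = -1/73835 - (-33)*(-179) = -1/73835 - 1*5907 = -1/73835 - 5907 = -436143346/73835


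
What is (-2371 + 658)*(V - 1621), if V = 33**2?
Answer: 911316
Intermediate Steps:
V = 1089
(-2371 + 658)*(V - 1621) = (-2371 + 658)*(1089 - 1621) = -1713*(-532) = 911316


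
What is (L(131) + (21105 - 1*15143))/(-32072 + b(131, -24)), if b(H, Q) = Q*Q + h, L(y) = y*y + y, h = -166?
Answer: -11627/15831 ≈ -0.73444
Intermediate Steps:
L(y) = y + y² (L(y) = y² + y = y + y²)
b(H, Q) = -166 + Q² (b(H, Q) = Q*Q - 166 = Q² - 166 = -166 + Q²)
(L(131) + (21105 - 1*15143))/(-32072 + b(131, -24)) = (131*(1 + 131) + (21105 - 1*15143))/(-32072 + (-166 + (-24)²)) = (131*132 + (21105 - 15143))/(-32072 + (-166 + 576)) = (17292 + 5962)/(-32072 + 410) = 23254/(-31662) = 23254*(-1/31662) = -11627/15831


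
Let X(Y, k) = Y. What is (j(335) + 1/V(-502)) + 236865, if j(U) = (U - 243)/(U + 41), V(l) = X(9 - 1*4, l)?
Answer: 111326759/470 ≈ 2.3687e+5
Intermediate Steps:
V(l) = 5 (V(l) = 9 - 1*4 = 9 - 4 = 5)
j(U) = (-243 + U)/(41 + U)
(j(335) + 1/V(-502)) + 236865 = ((-243 + 335)/(41 + 335) + 1/5) + 236865 = (92/376 + ⅕) + 236865 = ((1/376)*92 + ⅕) + 236865 = (23/94 + ⅕) + 236865 = 209/470 + 236865 = 111326759/470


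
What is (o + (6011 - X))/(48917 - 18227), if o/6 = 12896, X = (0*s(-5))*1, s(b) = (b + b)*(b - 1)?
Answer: 83387/30690 ≈ 2.7171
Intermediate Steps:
s(b) = 2*b*(-1 + b) (s(b) = (2*b)*(-1 + b) = 2*b*(-1 + b))
X = 0 (X = (0*(2*(-5)*(-1 - 5)))*1 = (0*(2*(-5)*(-6)))*1 = (0*60)*1 = 0*1 = 0)
o = 77376 (o = 6*12896 = 77376)
(o + (6011 - X))/(48917 - 18227) = (77376 + (6011 - 1*0))/(48917 - 18227) = (77376 + (6011 + 0))/30690 = (77376 + 6011)*(1/30690) = 83387*(1/30690) = 83387/30690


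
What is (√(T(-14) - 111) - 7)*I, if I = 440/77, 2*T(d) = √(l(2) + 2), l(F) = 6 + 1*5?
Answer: -40 + 20*I*√(444 - 2*√13)/7 ≈ -40.0 + 59.713*I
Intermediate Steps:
l(F) = 11 (l(F) = 6 + 5 = 11)
T(d) = √13/2 (T(d) = √(11 + 2)/2 = √13/2)
I = 40/7 (I = 440*(1/77) = 40/7 ≈ 5.7143)
(√(T(-14) - 111) - 7)*I = (√(√13/2 - 111) - 7)*(40/7) = (√(-111 + √13/2) - 7)*(40/7) = (-7 + √(-111 + √13/2))*(40/7) = -40 + 40*√(-111 + √13/2)/7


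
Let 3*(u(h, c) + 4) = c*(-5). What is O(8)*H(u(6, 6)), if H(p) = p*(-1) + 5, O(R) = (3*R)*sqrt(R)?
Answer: 912*sqrt(2) ≈ 1289.8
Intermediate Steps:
u(h, c) = -4 - 5*c/3 (u(h, c) = -4 + (c*(-5))/3 = -4 + (-5*c)/3 = -4 - 5*c/3)
O(R) = 3*R**(3/2)
H(p) = 5 - p (H(p) = -p + 5 = 5 - p)
O(8)*H(u(6, 6)) = (3*8**(3/2))*(5 - (-4 - 5/3*6)) = (3*(16*sqrt(2)))*(5 - (-4 - 10)) = (48*sqrt(2))*(5 - 1*(-14)) = (48*sqrt(2))*(5 + 14) = (48*sqrt(2))*19 = 912*sqrt(2)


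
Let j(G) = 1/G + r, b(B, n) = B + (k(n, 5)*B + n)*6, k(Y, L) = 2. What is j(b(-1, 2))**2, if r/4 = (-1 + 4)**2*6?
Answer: 46225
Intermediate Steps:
r = 216 (r = 4*((-1 + 4)**2*6) = 4*(3**2*6) = 4*(9*6) = 4*54 = 216)
b(B, n) = 6*n + 13*B (b(B, n) = B + (2*B + n)*6 = B + (n + 2*B)*6 = B + (6*n + 12*B) = 6*n + 13*B)
j(G) = 216 + 1/G (j(G) = 1/G + 216 = 216 + 1/G)
j(b(-1, 2))**2 = (216 + 1/(6*2 + 13*(-1)))**2 = (216 + 1/(12 - 13))**2 = (216 + 1/(-1))**2 = (216 - 1)**2 = 215**2 = 46225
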